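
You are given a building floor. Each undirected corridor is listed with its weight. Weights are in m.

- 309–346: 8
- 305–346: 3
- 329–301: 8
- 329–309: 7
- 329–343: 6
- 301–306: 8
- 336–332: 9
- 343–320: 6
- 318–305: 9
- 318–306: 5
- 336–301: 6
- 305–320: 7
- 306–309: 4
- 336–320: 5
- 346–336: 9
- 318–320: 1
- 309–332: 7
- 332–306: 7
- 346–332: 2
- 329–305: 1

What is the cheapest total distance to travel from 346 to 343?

Settle nodes by increasing distance from 346:
346: 0
332: 2  (via 346)
305: 3  (via 346)
329: 4  (via 305)
309: 8  (via 346)
336: 9  (via 346)
306: 9  (via 332)
320: 10  (via 305)
343: 10  (via 329)
Shortest route: 346 → 305 → 329 → 343 = 10 m.

10 m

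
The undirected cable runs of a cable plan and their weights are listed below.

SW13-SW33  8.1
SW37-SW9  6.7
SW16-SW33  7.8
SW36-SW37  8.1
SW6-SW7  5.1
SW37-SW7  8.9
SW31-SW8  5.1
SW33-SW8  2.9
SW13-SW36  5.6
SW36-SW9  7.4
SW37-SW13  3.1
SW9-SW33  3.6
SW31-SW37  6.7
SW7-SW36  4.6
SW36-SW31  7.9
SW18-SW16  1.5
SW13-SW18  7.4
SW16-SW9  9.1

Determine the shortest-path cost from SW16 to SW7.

Enumerating some paths:
SW16 → SW9 → SW36 → SW7: 9.1+7.4+4.6 = 21.1
SW16 → SW18 → SW13 → SW37 → SW7: 1.5+7.4+3.1+8.9 = 20.9
SW16 → SW33 → SW9 → SW36 → SW7: 7.8+3.6+7.4+4.6 = 23.4
SW16 → SW18 → SW13 → SW36 → SW7: 1.5+7.4+5.6+4.6 = 19.1
Cheapest is SW16 → SW18 → SW13 → SW36 → SW7 at 19.1.

19.1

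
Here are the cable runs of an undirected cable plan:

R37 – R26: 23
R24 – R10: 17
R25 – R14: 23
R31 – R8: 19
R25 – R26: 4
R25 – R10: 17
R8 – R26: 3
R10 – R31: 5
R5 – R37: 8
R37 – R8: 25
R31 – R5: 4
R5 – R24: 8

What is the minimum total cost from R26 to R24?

Candidate routes:
R26–R8–R31–R5–R24: 3+19+4+8 = 34
R26–R25–R10–R24: 4+17+17 = 38
R26–R25–R10–R31–R5–R24: 4+17+5+4+8 = 38
R26–R37–R5–R24: 23+8+8 = 39
The minimum is 34 via R26–R8–R31–R5–R24.

34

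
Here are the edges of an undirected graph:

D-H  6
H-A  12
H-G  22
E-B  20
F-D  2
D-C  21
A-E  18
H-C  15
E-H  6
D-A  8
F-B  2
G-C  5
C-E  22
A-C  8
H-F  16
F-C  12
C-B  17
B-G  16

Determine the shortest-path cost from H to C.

15

Running Dijkstra from H:
H: 0
D: 6  (via H)
E: 6  (via H)
F: 8  (via D)
B: 10  (via F)
A: 12  (via H)
C: 15  (via H)
Shortest route: H → C = 15.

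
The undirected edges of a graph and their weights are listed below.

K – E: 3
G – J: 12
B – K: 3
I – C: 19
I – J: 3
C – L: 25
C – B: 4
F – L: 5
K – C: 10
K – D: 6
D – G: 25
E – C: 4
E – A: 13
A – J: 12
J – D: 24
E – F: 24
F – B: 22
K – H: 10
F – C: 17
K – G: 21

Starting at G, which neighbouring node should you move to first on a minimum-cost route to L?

Enumerating some paths:
G → K → B → F → L: 21+3+22+5 = 51
G → K → B → C → F → L: 21+3+4+17+5 = 50
G → K → C → F → L: 21+10+17+5 = 53
Cheapest is G → K → B → C → F → L at 50.
So from G the first move is to K.

K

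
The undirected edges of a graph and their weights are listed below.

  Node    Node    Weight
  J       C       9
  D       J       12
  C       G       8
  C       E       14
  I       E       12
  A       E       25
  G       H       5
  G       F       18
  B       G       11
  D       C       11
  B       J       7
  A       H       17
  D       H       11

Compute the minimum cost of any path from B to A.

33

Shortest distances from B:
B: 0
J: 7  (via B)
G: 11  (via B)
C: 16  (via J)
H: 16  (via G)
D: 19  (via J)
F: 29  (via G)
E: 30  (via C)
A: 33  (via H)
Shortest route: B → G → H → A = 33.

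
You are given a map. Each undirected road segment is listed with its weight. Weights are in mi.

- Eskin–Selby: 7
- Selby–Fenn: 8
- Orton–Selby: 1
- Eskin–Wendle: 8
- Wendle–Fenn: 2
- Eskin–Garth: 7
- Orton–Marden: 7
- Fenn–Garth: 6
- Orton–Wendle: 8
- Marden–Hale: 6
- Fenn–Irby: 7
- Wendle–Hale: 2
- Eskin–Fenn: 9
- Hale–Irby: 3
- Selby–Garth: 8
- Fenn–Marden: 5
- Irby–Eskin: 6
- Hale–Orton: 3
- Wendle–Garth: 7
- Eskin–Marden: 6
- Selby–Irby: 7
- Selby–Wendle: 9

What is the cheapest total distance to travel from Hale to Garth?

Shortest distances from Hale:
Hale: 0
Wendle: 2  (via Hale)
Orton: 3  (via Hale)
Irby: 3  (via Hale)
Fenn: 4  (via Wendle)
Selby: 4  (via Orton)
Marden: 6  (via Hale)
Garth: 9  (via Wendle)
Shortest route: Hale–Wendle–Garth = 9 mi.

9 mi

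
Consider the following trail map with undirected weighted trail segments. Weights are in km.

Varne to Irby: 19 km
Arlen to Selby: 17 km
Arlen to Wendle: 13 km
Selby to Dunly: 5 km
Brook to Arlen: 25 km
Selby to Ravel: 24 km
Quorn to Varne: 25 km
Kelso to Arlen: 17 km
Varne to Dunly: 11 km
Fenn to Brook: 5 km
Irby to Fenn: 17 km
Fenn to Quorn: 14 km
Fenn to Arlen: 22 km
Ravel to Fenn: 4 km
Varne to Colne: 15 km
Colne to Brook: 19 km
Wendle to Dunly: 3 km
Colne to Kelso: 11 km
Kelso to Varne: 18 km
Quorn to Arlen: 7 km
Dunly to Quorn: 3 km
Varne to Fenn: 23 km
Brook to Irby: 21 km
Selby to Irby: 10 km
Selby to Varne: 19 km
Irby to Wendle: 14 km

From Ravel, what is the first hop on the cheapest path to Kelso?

Fenn

Candidate routes:
Ravel–Fenn–Quorn–Arlen–Kelso: 4+14+7+17 = 42
Ravel–Fenn–Arlen–Kelso: 4+22+17 = 43
Ravel–Fenn–Brook–Colne–Kelso: 4+5+19+11 = 39
Cheapest is Ravel–Fenn–Brook–Colne–Kelso at 39 km.
So from Ravel the first move is to Fenn.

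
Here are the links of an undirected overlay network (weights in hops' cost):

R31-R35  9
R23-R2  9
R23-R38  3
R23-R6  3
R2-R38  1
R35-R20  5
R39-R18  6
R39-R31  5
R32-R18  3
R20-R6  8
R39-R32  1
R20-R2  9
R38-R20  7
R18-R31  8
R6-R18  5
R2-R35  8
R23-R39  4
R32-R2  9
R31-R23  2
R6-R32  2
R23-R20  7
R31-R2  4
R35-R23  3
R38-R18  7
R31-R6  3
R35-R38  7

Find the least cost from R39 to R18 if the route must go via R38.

14 hops' cost

Shortest R39→R38: R39 → R23 → R38 = 7
Best R38 to R18: R38 → R18 costing 7
Total via R38: 7 + 7 = 14 hops' cost.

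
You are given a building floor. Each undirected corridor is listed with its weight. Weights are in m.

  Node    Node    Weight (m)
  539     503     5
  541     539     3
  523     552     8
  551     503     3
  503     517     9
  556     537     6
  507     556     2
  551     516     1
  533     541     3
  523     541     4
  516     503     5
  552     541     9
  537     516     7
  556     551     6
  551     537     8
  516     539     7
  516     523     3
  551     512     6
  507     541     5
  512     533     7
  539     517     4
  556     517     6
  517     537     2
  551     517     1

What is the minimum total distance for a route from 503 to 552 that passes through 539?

Best 503 to 539: 503 → 539 costing 5
Best 539 to 552: 539 → 541 → 552 costing 12
Total via 539: 5 + 12 = 17 m.

17 m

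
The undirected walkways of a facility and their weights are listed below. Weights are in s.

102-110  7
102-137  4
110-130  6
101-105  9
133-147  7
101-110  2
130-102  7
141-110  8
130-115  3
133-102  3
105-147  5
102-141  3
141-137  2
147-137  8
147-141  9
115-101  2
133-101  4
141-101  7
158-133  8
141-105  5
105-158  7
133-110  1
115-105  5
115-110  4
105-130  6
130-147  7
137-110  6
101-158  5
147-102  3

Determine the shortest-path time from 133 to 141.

6 s

Running Dijkstra from 133:
133: 0
110: 1  (via 133)
101: 3  (via 110)
102: 3  (via 133)
115: 5  (via 110)
147: 6  (via 102)
141: 6  (via 102)
Shortest route: 133–102–141 = 6 s.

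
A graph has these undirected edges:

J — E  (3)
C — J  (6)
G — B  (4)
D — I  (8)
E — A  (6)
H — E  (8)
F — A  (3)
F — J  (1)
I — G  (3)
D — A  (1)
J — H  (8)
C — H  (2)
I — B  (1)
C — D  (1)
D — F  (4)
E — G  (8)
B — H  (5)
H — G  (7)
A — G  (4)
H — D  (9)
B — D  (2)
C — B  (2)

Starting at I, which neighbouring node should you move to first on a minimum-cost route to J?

B

Compare a few routes:
I - B - D - F - J: 1+2+4+1 = 8
I - B - C - J: 1+2+6 = 9
Cheapest is I - B - D - F - J at 8.
So from I the first move is to B.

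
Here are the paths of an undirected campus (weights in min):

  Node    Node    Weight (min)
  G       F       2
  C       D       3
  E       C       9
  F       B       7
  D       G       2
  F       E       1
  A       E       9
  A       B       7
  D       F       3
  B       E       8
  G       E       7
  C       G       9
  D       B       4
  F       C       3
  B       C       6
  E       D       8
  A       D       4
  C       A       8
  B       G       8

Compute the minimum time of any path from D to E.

Candidate routes:
D → C → F → E: 3+3+1 = 7
D → F → E: 3+1 = 4
D → E: 8 = 8
D → G → F → E: 2+2+1 = 5
Cheapest is D → F → E at 4 min.

4 min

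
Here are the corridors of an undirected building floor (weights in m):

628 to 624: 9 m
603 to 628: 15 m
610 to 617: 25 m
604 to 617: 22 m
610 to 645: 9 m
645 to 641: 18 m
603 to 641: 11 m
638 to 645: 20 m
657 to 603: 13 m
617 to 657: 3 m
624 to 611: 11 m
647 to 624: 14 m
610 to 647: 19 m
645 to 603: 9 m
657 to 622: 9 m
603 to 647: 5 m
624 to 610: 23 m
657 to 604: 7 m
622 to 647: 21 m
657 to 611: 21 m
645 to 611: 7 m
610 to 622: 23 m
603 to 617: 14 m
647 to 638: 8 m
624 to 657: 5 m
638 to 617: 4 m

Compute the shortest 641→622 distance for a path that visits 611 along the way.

Shortest 641→611: 641–645–611 = 25
Shortest 611→622: 611–624–657–622 = 25
Total via 611: 25 + 25 = 50 m.

50 m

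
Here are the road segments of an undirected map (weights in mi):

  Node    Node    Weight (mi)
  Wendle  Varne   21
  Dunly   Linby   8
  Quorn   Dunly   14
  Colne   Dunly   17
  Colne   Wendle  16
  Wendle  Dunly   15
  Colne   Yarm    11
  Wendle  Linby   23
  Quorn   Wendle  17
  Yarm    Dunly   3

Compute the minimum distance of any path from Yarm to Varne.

Settle nodes by increasing distance from Yarm:
Yarm: 0
Dunly: 3  (via Yarm)
Colne: 11  (via Yarm)
Linby: 11  (via Dunly)
Quorn: 17  (via Dunly)
Wendle: 18  (via Dunly)
Varne: 39  (via Wendle)
Shortest route: Yarm–Dunly–Wendle–Varne = 39 mi.

39 mi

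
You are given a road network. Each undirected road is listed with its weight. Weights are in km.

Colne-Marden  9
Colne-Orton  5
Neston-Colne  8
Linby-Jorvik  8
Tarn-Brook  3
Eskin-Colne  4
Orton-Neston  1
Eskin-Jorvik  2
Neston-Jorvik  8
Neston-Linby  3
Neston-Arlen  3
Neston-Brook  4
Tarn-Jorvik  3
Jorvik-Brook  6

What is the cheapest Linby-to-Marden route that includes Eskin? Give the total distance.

23 km

Best Linby to Eskin: Linby → Jorvik → Eskin costing 10
Shortest Eskin→Marden: Eskin → Colne → Marden = 13
Total via Eskin: 10 + 13 = 23 km.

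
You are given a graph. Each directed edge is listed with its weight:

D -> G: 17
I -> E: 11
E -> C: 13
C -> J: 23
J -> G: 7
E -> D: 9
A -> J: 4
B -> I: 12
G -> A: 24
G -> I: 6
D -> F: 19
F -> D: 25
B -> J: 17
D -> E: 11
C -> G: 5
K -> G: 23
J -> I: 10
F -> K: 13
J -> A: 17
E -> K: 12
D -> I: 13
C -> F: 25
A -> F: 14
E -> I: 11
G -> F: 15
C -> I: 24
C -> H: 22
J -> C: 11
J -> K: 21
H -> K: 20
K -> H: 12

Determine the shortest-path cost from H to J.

Compare a few routes:
H–K–G–I–E–C–J: 20+23+6+11+13+23 = 96
H–K–G–A–J: 20+23+24+4 = 71
The minimum is 71 via H–K–G–A–J.

71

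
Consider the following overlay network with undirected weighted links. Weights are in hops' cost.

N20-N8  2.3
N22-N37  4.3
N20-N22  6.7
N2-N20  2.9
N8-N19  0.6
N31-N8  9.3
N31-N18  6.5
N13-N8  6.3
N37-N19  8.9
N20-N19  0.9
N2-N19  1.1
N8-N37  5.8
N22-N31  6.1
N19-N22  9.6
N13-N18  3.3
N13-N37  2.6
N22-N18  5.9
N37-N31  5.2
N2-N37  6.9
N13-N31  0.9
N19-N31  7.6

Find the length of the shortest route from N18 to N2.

Compare a few routes:
N18 - N13 - N37 - N2: 3.3+2.6+6.9 = 12.8
N18 - N13 - N8 - N19 - N2: 3.3+6.3+0.6+1.1 = 11.3
The minimum is 11.3 hops' cost via N18 - N13 - N8 - N19 - N2.

11.3 hops' cost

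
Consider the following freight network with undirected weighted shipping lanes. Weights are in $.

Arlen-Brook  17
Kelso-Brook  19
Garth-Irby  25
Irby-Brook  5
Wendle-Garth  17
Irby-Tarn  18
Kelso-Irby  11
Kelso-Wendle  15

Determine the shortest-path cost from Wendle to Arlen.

Shortest distances from Wendle:
Wendle: 0
Kelso: 15  (via Wendle)
Garth: 17  (via Wendle)
Irby: 26  (via Kelso)
Brook: 31  (via Irby)
Tarn: 44  (via Irby)
Arlen: 48  (via Brook)
Shortest route: Wendle–Kelso–Irby–Brook–Arlen = $48.

$48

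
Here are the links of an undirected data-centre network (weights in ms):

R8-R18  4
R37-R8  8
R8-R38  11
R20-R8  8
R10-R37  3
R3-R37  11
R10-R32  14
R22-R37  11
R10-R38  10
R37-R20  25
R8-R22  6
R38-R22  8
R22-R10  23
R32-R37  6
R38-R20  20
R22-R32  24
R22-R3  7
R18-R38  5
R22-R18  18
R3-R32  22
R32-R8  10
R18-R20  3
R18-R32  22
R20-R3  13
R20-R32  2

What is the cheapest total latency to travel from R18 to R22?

Shortest distances from R18:
R18: 0
R20: 3  (via R18)
R8: 4  (via R18)
R38: 5  (via R18)
R32: 5  (via R20)
R22: 10  (via R8)
Shortest route: R18 → R8 → R22 = 10 ms.

10 ms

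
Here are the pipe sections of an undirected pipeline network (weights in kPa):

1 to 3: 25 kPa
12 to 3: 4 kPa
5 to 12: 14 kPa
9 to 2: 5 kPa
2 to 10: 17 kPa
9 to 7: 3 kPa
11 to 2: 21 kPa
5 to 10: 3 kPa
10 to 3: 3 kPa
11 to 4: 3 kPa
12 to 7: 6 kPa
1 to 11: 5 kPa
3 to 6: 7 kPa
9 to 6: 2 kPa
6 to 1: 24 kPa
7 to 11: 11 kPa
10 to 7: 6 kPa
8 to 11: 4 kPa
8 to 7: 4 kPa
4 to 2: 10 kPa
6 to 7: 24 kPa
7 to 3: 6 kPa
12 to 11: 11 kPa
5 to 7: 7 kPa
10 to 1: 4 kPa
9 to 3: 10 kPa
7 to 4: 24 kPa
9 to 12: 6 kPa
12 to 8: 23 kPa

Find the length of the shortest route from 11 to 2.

13 kPa

Running Dijkstra from 11:
11: 0
4: 3  (via 11)
8: 4  (via 11)
1: 5  (via 11)
7: 8  (via 8)
10: 9  (via 1)
9: 11  (via 7)
12: 11  (via 11)
3: 12  (via 10)
5: 12  (via 10)
2: 13  (via 4)
Shortest route: 11 → 4 → 2 = 13 kPa.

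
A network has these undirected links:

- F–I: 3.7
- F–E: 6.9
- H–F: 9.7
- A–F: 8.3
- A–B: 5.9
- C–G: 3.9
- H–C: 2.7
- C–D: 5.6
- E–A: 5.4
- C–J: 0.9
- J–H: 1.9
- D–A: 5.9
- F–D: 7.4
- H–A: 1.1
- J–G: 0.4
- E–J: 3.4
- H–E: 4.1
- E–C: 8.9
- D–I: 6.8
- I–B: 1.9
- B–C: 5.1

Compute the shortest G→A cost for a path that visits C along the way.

5.1

Shortest G→C: G → J → C = 1.3
Best C to A: C → H → A costing 3.8
Total via C: 1.3 + 3.8 = 5.1.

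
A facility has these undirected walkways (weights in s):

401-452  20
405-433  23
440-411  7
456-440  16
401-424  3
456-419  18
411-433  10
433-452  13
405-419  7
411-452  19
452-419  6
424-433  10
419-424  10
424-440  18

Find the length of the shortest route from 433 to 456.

33 s

Running Dijkstra from 433:
433: 0
411: 10  (via 433)
424: 10  (via 433)
452: 13  (via 433)
401: 13  (via 424)
440: 17  (via 411)
419: 19  (via 452)
405: 23  (via 433)
456: 33  (via 440)
Shortest route: 433 → 411 → 440 → 456 = 33 s.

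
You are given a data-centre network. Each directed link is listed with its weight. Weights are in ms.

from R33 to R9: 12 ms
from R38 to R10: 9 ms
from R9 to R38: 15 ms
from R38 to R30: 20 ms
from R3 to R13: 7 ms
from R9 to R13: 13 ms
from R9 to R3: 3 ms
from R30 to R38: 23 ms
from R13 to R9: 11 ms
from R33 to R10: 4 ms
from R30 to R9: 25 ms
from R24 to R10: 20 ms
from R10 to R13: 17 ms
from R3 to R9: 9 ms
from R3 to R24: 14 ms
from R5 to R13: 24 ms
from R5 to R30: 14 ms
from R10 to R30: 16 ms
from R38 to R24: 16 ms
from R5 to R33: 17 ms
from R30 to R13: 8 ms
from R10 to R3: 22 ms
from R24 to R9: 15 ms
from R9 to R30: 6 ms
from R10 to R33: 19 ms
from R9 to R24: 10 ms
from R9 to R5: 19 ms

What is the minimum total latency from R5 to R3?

Enumerating some paths:
R5–R13–R9–R3: 24+11+3 = 38
R5–R30–R9–R3: 14+25+3 = 42
R5–R33–R9–R3: 17+12+3 = 32
R5–R30–R13–R9–R3: 14+8+11+3 = 36
Cheapest is R5–R33–R9–R3 at 32 ms.

32 ms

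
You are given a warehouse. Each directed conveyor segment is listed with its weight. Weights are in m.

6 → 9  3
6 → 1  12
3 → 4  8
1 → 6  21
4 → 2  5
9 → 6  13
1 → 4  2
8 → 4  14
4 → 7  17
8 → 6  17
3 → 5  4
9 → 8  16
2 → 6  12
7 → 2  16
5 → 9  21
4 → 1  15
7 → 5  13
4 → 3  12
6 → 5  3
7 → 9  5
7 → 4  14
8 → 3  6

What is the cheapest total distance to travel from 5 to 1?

46 m

Shortest distances from 5:
5: 0
9: 21  (via 5)
6: 34  (via 9)
8: 37  (via 9)
3: 43  (via 8)
1: 46  (via 6)
Shortest route: 5 → 9 → 6 → 1 = 46 m.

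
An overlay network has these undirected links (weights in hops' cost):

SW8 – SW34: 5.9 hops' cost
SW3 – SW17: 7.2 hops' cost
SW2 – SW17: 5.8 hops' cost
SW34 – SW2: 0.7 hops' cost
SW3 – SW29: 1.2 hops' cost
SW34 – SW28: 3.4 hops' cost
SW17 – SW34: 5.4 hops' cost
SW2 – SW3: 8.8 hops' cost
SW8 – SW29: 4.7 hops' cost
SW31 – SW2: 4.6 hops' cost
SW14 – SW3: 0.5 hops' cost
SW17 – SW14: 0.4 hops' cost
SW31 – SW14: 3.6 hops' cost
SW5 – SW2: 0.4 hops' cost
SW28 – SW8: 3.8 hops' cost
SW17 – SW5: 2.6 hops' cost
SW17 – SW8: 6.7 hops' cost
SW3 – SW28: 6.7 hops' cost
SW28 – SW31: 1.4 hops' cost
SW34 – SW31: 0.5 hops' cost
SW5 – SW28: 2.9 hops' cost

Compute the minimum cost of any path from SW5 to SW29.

Candidate routes:
SW5 - SW2 - SW34 - SW31 - SW14 - SW3 - SW29: 0.4+0.7+0.5+3.6+0.5+1.2 = 6.9
SW5 - SW17 - SW14 - SW3 - SW29: 2.6+0.4+0.5+1.2 = 4.7
The minimum is 4.7 hops' cost via SW5 - SW17 - SW14 - SW3 - SW29.

4.7 hops' cost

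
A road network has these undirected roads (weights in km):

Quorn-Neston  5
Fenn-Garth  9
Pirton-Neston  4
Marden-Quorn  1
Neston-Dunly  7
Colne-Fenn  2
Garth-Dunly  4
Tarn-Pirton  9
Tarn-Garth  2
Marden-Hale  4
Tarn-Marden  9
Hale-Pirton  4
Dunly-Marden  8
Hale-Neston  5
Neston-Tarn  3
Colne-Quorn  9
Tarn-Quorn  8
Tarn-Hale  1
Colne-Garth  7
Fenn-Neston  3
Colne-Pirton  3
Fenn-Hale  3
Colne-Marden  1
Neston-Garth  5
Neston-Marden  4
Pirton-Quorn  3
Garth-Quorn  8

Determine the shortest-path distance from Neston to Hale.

4 km

Compare a few routes:
Neston → Hale: 5 = 5
Neston → Tarn → Hale: 3+1 = 4
Neston → Fenn → Hale: 3+3 = 6
The minimum is 4 km via Neston → Tarn → Hale.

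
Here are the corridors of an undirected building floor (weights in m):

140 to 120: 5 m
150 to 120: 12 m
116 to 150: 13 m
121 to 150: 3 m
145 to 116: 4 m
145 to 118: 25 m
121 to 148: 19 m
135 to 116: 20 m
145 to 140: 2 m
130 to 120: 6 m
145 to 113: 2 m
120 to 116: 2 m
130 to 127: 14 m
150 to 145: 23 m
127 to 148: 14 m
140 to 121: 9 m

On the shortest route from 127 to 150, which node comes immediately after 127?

Compare a few routes:
127–130–120–150: 14+6+12 = 32
127–130–120–116–150: 14+6+2+13 = 35
The minimum is 32 m via 127–130–120–150.
So from 127 the first move is to 130.

130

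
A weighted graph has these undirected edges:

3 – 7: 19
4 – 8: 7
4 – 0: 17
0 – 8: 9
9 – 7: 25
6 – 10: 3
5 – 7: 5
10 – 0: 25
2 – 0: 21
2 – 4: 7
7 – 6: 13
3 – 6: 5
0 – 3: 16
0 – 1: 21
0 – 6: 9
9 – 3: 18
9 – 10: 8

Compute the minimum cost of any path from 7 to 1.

Compare a few routes:
7–3–6–0–1: 19+5+9+21 = 54
7–6–3–0–1: 13+5+16+21 = 55
7–6–0–1: 13+9+21 = 43
Cheapest is 7–6–0–1 at 43.

43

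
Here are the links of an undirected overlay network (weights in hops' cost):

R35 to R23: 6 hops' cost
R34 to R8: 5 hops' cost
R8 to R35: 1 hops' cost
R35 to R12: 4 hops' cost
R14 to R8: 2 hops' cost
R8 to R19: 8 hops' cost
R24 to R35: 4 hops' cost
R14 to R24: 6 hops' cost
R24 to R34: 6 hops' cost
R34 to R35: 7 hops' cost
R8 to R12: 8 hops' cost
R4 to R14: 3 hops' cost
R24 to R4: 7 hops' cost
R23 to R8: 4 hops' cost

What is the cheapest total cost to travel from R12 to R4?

10 hops' cost

Enumerating some paths:
R12–R35–R8–R14–R4: 4+1+2+3 = 10
R12–R8–R14–R4: 8+2+3 = 13
The minimum is 10 hops' cost via R12–R35–R8–R14–R4.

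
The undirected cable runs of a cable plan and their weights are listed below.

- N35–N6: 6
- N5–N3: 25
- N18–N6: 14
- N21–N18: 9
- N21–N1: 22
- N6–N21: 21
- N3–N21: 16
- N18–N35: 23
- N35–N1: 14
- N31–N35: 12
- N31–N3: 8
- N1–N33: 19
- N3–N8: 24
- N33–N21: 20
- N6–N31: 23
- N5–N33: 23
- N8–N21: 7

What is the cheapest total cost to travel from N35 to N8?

Candidate routes:
N35–N6–N21–N8: 6+21+7 = 34
N35–N6–N18–N21–N8: 6+14+9+7 = 36
N35–N18–N21–N8: 23+9+7 = 39
Cheapest is N35–N6–N21–N8 at 34.

34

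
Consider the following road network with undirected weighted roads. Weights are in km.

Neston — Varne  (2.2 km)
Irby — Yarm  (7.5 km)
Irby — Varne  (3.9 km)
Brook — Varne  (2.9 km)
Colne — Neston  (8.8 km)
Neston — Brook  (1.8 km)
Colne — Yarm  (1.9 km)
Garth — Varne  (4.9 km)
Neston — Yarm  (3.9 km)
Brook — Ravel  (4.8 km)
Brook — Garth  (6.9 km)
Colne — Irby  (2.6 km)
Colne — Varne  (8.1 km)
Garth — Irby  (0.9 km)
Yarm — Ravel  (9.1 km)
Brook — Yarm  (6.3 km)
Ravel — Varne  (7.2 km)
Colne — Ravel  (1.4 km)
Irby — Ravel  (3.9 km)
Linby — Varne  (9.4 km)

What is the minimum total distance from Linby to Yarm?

15.5 km

Shortest distances from Linby:
Linby: 0
Varne: 9.4  (via Linby)
Neston: 11.6  (via Varne)
Brook: 12.3  (via Varne)
Irby: 13.3  (via Varne)
Garth: 14.2  (via Irby)
Yarm: 15.5  (via Neston)
Shortest route: Linby → Varne → Neston → Yarm = 15.5 km.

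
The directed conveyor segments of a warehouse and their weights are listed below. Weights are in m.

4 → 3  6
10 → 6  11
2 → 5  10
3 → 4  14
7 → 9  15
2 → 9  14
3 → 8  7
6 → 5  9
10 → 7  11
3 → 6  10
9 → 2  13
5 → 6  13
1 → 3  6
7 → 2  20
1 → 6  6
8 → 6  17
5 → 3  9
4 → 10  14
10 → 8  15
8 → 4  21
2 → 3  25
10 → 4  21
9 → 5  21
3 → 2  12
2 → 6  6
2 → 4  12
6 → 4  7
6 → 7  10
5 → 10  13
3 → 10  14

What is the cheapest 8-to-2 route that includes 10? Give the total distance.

66 m

Shortest 8→10: 8 → 4 → 10 = 35
Shortest 10→2: 10 → 7 → 2 = 31
Total via 10: 35 + 31 = 66 m.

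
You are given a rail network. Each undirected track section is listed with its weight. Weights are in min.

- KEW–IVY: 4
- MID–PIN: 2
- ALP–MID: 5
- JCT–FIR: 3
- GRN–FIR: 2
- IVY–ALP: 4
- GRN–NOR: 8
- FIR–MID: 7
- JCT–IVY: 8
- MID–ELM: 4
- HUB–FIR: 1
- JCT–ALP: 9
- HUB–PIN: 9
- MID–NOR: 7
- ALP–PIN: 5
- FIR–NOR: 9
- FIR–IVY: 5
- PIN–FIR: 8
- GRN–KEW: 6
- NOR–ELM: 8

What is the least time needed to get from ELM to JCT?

Shortest distances from ELM:
ELM: 0
MID: 4  (via ELM)
PIN: 6  (via MID)
NOR: 8  (via ELM)
ALP: 9  (via MID)
FIR: 11  (via MID)
HUB: 12  (via FIR)
GRN: 13  (via FIR)
IVY: 13  (via ALP)
JCT: 14  (via FIR)
Shortest route: ELM–MID–FIR–JCT = 14 min.

14 min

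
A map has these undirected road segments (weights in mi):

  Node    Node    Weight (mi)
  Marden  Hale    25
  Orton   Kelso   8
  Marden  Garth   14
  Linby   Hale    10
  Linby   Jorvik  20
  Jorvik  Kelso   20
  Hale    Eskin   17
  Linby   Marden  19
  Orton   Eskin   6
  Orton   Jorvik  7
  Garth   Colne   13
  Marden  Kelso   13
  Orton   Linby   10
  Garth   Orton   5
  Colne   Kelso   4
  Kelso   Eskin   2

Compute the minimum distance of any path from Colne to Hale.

23 mi

Shortest distances from Colne:
Colne: 0
Kelso: 4  (via Colne)
Eskin: 6  (via Kelso)
Orton: 12  (via Kelso)
Garth: 13  (via Colne)
Marden: 17  (via Kelso)
Jorvik: 19  (via Orton)
Linby: 22  (via Orton)
Hale: 23  (via Eskin)
Shortest route: Colne–Kelso–Eskin–Hale = 23 mi.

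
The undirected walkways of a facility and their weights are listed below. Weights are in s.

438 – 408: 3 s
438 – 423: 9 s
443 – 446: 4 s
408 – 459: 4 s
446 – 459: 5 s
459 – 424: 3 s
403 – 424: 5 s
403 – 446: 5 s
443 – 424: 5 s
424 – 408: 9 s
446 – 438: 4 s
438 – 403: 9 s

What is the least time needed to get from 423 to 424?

Compare a few routes:
423–438–446–459–424: 9+4+5+3 = 21
423–438–408–424: 9+3+9 = 21
423–438–408–459–424: 9+3+4+3 = 19
423–438–446–443–424: 9+4+4+5 = 22
Cheapest is 423–438–408–459–424 at 19 s.

19 s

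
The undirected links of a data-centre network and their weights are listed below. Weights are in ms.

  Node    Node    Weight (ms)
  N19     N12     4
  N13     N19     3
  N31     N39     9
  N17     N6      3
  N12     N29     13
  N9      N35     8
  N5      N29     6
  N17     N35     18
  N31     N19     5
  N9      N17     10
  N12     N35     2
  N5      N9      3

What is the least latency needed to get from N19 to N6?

Running Dijkstra from N19:
N19: 0
N13: 3  (via N19)
N12: 4  (via N19)
N31: 5  (via N19)
N35: 6  (via N12)
N39: 14  (via N31)
N9: 14  (via N35)
N29: 17  (via N12)
N5: 17  (via N9)
N17: 24  (via N35)
N6: 27  (via N17)
Shortest route: N19 → N12 → N35 → N17 → N6 = 27 ms.

27 ms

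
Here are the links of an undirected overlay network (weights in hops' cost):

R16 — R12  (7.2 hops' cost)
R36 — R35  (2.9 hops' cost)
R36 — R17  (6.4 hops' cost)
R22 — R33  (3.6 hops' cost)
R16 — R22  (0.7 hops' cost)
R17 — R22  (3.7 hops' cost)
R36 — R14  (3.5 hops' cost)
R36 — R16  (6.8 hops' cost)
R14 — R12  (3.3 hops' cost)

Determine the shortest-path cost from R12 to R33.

11.5 hops' cost

Shortest distances from R12:
R12: 0
R14: 3.3  (via R12)
R36: 6.8  (via R14)
R16: 7.2  (via R12)
R22: 7.9  (via R16)
R35: 9.7  (via R36)
R33: 11.5  (via R22)
Shortest route: R12 → R16 → R22 → R33 = 11.5 hops' cost.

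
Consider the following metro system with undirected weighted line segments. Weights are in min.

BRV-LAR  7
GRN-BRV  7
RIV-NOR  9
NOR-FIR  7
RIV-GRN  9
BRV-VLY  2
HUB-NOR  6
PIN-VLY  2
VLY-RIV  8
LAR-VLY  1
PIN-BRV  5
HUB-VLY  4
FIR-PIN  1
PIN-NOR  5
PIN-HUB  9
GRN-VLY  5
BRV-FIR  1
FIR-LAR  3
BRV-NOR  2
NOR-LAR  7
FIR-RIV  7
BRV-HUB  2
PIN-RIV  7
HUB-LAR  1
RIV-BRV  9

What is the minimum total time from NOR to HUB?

4 min

Shortest distances from NOR:
NOR: 0
BRV: 2  (via NOR)
FIR: 3  (via BRV)
VLY: 4  (via BRV)
PIN: 4  (via FIR)
HUB: 4  (via BRV)
Shortest route: NOR → BRV → HUB = 4 min.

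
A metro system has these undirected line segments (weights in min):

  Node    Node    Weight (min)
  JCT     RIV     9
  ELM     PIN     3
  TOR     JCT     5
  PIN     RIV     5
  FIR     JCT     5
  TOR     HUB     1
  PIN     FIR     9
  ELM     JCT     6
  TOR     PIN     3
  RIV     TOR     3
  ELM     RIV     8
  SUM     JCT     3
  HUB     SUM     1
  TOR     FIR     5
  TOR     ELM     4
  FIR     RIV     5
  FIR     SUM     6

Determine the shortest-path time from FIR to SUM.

6 min

Candidate routes:
FIR → TOR → HUB → SUM: 5+1+1 = 7
FIR → RIV → TOR → HUB → SUM: 5+3+1+1 = 10
FIR → JCT → SUM: 5+3 = 8
FIR → SUM: 6 = 6
The minimum is 6 min via FIR → SUM.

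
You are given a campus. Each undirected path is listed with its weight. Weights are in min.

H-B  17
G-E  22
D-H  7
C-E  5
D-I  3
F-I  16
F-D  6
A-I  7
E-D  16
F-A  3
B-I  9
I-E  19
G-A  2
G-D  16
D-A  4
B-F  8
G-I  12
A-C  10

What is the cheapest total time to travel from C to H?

21 min

Running Dijkstra from C:
C: 0
E: 5  (via C)
A: 10  (via C)
G: 12  (via A)
F: 13  (via A)
D: 14  (via A)
I: 17  (via A)
B: 21  (via F)
H: 21  (via D)
Shortest route: C → A → D → H = 21 min.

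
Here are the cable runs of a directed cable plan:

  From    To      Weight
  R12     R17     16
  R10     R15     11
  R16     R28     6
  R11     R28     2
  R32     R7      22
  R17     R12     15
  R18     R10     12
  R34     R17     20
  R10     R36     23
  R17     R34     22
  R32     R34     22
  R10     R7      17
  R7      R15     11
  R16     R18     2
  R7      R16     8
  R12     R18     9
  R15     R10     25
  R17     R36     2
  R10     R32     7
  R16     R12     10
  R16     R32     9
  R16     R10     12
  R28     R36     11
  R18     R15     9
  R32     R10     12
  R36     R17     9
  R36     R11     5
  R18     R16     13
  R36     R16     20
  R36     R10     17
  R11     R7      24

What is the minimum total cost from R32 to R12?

40

Settle nodes by increasing distance from R32:
R32: 0
R10: 12  (via R32)
R34: 22  (via R32)
R7: 22  (via R32)
R15: 23  (via R10)
R16: 30  (via R7)
R18: 32  (via R16)
R36: 35  (via R10)
R28: 36  (via R16)
R11: 40  (via R36)
R12: 40  (via R16)
Shortest route: R32 → R7 → R16 → R12 = 40.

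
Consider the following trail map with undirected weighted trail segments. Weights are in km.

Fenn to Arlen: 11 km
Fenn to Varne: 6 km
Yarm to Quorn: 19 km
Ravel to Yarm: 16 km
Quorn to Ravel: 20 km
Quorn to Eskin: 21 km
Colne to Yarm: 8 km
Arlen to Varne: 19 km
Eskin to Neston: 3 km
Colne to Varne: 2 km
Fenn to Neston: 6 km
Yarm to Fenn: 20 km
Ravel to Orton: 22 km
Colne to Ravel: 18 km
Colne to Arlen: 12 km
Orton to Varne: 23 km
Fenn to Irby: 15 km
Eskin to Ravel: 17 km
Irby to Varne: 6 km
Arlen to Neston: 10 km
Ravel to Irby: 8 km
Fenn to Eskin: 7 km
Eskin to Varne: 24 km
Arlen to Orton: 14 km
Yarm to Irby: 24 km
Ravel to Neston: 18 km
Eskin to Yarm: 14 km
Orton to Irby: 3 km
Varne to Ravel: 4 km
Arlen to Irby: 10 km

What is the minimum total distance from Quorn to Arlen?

Compare a few routes:
Quorn → Eskin → Neston → Arlen: 21+3+10 = 34
Quorn → Ravel → Varne → Colne → Arlen: 20+4+2+12 = 38
The minimum is 34 km via Quorn → Eskin → Neston → Arlen.

34 km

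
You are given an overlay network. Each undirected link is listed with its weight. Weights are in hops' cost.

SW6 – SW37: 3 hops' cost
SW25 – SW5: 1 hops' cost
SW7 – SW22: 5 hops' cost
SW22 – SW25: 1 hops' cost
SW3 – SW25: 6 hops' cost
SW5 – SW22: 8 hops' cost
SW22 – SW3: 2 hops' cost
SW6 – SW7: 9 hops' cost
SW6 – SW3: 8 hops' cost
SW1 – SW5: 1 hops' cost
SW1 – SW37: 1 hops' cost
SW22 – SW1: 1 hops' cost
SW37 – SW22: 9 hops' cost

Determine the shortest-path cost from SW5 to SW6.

Shortest distances from SW5:
SW5: 0
SW25: 1  (via SW5)
SW1: 1  (via SW5)
SW37: 2  (via SW1)
SW22: 2  (via SW25)
SW3: 4  (via SW22)
SW6: 5  (via SW37)
Shortest route: SW5–SW1–SW37–SW6 = 5 hops' cost.

5 hops' cost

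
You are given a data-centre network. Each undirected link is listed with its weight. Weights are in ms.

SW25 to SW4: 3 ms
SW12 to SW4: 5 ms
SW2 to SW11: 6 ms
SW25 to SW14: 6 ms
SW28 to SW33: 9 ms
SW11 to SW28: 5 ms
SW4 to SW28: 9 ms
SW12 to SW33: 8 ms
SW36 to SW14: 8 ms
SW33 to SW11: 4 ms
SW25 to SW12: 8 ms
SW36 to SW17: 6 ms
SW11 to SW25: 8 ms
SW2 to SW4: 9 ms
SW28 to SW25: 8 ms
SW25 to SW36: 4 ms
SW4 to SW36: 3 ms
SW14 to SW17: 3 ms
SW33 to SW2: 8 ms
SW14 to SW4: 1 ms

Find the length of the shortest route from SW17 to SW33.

Running Dijkstra from SW17:
SW17: 0
SW14: 3  (via SW17)
SW4: 4  (via SW14)
SW36: 6  (via SW17)
SW25: 7  (via SW4)
SW12: 9  (via SW4)
SW28: 13  (via SW4)
SW2: 13  (via SW4)
SW11: 15  (via SW25)
SW33: 17  (via SW12)
Shortest route: SW17–SW14–SW4–SW12–SW33 = 17 ms.

17 ms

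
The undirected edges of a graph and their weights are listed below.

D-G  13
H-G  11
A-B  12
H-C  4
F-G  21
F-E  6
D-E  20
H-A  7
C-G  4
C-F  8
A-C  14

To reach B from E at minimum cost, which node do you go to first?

Compare a few routes:
E → F → C → H → A → B: 6+8+4+7+12 = 37
E → F → C → A → B: 6+8+14+12 = 40
The minimum is 37 via E → F → C → H → A → B.
So from E the first move is to F.

F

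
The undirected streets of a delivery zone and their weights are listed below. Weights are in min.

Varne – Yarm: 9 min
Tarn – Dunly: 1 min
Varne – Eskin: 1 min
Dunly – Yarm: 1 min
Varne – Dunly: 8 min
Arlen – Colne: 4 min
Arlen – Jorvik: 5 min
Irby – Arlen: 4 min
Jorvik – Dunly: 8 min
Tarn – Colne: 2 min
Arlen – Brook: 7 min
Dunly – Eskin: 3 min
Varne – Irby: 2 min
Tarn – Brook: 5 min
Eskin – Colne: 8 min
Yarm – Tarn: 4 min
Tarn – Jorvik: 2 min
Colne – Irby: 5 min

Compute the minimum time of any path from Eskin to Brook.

Settle nodes by increasing distance from Eskin:
Eskin: 0
Varne: 1  (via Eskin)
Irby: 3  (via Varne)
Dunly: 3  (via Eskin)
Tarn: 4  (via Dunly)
Yarm: 4  (via Dunly)
Colne: 6  (via Tarn)
Jorvik: 6  (via Tarn)
Arlen: 7  (via Irby)
Brook: 9  (via Tarn)
Shortest route: Eskin–Dunly–Tarn–Brook = 9 min.

9 min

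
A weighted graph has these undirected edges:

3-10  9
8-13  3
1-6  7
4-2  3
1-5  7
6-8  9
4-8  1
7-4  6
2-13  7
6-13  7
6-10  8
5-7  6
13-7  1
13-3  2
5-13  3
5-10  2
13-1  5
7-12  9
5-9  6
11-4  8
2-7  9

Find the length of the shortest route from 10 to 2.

Candidate routes:
10 → 5 → 13 → 7 → 2: 2+3+1+9 = 15
10 → 5 → 13 → 7 → 4 → 2: 2+3+1+6+3 = 15
10 → 5 → 13 → 2: 2+3+7 = 12
Cheapest is 10 → 5 → 13 → 2 at 12.

12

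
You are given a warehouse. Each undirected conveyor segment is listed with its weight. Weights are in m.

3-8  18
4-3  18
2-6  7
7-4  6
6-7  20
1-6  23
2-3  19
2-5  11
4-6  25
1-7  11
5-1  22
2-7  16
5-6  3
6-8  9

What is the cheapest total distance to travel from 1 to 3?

35 m

Enumerating some paths:
1 - 7 - 2 - 3: 11+16+19 = 46
1 - 7 - 4 - 3: 11+6+18 = 35
1 - 6 - 2 - 3: 23+7+19 = 49
The minimum is 35 m via 1 - 7 - 4 - 3.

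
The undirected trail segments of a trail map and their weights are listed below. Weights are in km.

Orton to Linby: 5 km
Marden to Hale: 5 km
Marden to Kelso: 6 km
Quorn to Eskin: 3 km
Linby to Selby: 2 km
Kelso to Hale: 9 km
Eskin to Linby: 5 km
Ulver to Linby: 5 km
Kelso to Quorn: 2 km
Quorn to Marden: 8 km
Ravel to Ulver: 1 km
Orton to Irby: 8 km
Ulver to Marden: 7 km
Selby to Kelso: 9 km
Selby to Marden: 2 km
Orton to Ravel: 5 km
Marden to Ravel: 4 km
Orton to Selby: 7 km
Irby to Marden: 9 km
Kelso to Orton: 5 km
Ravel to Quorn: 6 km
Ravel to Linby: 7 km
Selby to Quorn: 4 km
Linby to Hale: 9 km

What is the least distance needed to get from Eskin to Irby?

Settle nodes by increasing distance from Eskin:
Eskin: 0
Quorn: 3  (via Eskin)
Kelso: 5  (via Quorn)
Linby: 5  (via Eskin)
Selby: 7  (via Quorn)
Marden: 9  (via Selby)
Ravel: 9  (via Quorn)
Orton: 10  (via Kelso)
Ulver: 10  (via Linby)
Hale: 14  (via Kelso)
Irby: 18  (via Marden)
Shortest route: Eskin → Quorn → Selby → Marden → Irby = 18 km.

18 km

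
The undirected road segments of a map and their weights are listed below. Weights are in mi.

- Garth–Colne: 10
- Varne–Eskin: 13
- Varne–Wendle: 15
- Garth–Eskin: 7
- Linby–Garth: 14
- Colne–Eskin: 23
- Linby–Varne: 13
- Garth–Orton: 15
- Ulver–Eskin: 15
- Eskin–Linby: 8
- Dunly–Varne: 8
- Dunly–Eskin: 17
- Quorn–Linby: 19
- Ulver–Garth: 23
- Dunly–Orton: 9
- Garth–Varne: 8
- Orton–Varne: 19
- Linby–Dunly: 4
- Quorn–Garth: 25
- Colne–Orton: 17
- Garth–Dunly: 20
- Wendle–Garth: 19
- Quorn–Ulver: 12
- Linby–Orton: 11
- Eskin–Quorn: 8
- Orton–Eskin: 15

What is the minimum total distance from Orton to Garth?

Candidate routes:
Orton - Eskin - Garth: 15+7 = 22
Orton - Garth: 15 = 15
Cheapest is Orton - Garth at 15 mi.

15 mi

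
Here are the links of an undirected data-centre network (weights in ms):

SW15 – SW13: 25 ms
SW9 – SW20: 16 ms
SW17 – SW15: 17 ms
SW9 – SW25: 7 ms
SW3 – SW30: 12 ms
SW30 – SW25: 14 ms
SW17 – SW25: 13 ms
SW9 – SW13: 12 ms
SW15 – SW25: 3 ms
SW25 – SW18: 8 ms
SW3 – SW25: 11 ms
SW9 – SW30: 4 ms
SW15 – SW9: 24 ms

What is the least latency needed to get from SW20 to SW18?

31 ms

Settle nodes by increasing distance from SW20:
SW20: 0
SW9: 16  (via SW20)
SW30: 20  (via SW9)
SW25: 23  (via SW9)
SW15: 26  (via SW25)
SW13: 28  (via SW9)
SW18: 31  (via SW25)
Shortest route: SW20–SW9–SW25–SW18 = 31 ms.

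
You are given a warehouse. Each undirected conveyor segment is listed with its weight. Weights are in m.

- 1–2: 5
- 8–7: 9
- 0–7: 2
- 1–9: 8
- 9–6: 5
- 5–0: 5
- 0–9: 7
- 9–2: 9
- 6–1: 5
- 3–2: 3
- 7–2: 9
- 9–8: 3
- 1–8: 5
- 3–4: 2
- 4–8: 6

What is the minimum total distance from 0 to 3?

14 m

Compare a few routes:
0–7–2–3: 2+9+3 = 14
0–7–8–4–3: 2+9+6+2 = 19
0–9–8–4–3: 7+3+6+2 = 18
0–9–2–3: 7+9+3 = 19
The minimum is 14 m via 0–7–2–3.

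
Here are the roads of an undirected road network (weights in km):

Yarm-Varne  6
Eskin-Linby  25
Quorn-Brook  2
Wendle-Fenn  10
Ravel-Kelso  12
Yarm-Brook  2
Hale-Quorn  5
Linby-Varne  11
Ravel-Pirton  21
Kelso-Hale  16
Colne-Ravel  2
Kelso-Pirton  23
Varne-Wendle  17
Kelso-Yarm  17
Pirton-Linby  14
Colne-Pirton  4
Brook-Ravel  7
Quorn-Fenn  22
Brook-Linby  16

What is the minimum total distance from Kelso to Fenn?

Running Dijkstra from Kelso:
Kelso: 0
Ravel: 12  (via Kelso)
Colne: 14  (via Ravel)
Hale: 16  (via Kelso)
Yarm: 17  (via Kelso)
Pirton: 18  (via Colne)
Brook: 19  (via Ravel)
Quorn: 21  (via Hale)
Varne: 23  (via Yarm)
Linby: 32  (via Pirton)
Wendle: 40  (via Varne)
Fenn: 43  (via Quorn)
Shortest route: Kelso → Hale → Quorn → Fenn = 43 km.

43 km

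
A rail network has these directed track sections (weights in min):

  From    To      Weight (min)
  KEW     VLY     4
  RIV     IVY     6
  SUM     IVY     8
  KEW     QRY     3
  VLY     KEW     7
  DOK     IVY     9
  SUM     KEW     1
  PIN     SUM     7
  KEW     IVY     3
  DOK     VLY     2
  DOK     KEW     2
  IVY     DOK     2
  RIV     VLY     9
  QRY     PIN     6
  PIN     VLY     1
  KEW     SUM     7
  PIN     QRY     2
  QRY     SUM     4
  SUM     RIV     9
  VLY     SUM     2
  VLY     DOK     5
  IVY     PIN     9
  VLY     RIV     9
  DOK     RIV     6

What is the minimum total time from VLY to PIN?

12 min

Candidate routes:
VLY–SUM–KEW–QRY–PIN: 2+1+3+6 = 12
VLY–SUM–KEW–IVY–PIN: 2+1+3+9 = 15
The minimum is 12 min via VLY–SUM–KEW–QRY–PIN.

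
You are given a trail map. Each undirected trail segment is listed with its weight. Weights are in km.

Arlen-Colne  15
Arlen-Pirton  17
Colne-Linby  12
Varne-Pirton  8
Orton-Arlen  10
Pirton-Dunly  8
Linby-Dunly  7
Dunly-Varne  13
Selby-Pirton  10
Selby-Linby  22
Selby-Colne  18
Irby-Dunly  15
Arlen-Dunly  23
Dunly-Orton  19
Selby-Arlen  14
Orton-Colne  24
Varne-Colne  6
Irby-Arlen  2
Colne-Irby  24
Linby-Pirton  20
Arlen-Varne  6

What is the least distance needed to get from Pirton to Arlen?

14 km

Enumerating some paths:
Pirton–Varne–Arlen: 8+6 = 14
Pirton–Dunly–Irby–Arlen: 8+15+2 = 25
Pirton–Selby–Arlen: 10+14 = 24
Pirton–Arlen: 17 = 17
Cheapest is Pirton–Varne–Arlen at 14 km.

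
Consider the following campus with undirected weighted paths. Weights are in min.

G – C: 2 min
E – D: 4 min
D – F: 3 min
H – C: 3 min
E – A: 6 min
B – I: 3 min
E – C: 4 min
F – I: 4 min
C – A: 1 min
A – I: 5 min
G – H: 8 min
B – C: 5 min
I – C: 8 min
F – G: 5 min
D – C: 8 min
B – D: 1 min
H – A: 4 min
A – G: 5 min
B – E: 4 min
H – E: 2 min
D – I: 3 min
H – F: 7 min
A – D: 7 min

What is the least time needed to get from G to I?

8 min

Settle nodes by increasing distance from G:
G: 0
C: 2  (via G)
A: 3  (via C)
F: 5  (via G)
H: 5  (via C)
E: 6  (via C)
B: 7  (via C)
D: 8  (via F)
I: 8  (via A)
Shortest route: G → C → A → I = 8 min.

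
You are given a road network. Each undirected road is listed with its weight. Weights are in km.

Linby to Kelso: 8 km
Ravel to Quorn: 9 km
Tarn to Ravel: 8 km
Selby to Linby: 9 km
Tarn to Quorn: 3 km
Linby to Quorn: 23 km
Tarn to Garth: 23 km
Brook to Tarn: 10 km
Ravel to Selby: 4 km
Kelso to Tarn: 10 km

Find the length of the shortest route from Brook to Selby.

Running Dijkstra from Brook:
Brook: 0
Tarn: 10  (via Brook)
Quorn: 13  (via Tarn)
Ravel: 18  (via Tarn)
Kelso: 20  (via Tarn)
Selby: 22  (via Ravel)
Shortest route: Brook → Tarn → Ravel → Selby = 22 km.

22 km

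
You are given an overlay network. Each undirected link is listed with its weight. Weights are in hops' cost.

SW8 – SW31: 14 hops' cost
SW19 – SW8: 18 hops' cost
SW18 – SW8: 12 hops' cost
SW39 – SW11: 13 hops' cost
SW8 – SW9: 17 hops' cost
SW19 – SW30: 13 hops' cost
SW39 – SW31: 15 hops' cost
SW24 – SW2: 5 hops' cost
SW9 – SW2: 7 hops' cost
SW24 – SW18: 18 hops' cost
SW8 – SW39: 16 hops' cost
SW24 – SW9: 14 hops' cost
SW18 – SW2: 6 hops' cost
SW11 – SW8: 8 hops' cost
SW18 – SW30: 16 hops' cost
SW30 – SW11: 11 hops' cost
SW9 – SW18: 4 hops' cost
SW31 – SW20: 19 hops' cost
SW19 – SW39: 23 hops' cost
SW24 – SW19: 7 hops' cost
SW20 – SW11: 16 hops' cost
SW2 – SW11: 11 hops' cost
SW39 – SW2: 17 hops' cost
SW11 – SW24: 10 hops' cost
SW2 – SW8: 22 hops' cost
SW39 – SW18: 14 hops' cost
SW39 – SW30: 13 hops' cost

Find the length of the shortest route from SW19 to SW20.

33 hops' cost

Candidate routes:
SW19 → SW30 → SW11 → SW20: 13+11+16 = 40
SW19 → SW24 → SW2 → SW11 → SW20: 7+5+11+16 = 39
SW19 → SW24 → SW11 → SW20: 7+10+16 = 33
The minimum is 33 hops' cost via SW19 → SW24 → SW11 → SW20.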